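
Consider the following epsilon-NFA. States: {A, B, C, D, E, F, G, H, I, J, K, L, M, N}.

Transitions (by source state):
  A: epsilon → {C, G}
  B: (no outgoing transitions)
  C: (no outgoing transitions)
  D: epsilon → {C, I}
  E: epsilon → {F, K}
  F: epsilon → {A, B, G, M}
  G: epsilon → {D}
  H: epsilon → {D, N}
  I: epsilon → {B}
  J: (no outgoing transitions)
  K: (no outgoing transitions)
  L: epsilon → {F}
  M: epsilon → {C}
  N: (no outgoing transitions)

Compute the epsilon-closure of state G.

{B, C, D, G, I}

Start with {G}.
From G via epsilon: add D.
From D via epsilon: add C, I.
From I via epsilon: add B.
No new states can be added; the closed set is {B, C, D, G, I}.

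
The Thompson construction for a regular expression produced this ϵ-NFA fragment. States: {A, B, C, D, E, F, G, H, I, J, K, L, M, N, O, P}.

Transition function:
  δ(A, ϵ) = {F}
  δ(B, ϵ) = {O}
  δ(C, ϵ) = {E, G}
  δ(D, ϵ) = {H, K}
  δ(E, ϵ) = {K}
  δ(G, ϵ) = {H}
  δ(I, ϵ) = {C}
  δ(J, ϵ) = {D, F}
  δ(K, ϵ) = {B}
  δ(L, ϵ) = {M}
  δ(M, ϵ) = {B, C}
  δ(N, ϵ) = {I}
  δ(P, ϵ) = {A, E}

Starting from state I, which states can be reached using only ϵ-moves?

{B, C, E, G, H, I, K, O}

Start with {I}.
From I via ϵ: add C.
From C via ϵ: add E, G.
From E via ϵ: add K.
From G via ϵ: add H.
From K via ϵ: add B.
From B via ϵ: add O.
No new states can be added; the closed set is {B, C, E, G, H, I, K, O}.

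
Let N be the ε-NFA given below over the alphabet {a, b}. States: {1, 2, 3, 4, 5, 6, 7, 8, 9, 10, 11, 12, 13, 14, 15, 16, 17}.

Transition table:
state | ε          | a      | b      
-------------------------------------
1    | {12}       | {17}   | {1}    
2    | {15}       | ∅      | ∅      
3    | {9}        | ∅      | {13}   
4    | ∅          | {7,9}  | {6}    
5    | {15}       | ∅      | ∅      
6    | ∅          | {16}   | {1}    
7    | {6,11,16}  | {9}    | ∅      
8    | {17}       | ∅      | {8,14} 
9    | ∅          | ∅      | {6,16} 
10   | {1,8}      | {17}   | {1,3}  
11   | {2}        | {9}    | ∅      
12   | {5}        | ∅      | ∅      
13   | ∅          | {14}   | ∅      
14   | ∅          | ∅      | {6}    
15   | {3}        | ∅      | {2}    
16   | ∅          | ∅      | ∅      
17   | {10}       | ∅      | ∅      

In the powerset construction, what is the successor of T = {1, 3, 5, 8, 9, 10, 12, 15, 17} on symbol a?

{1, 3, 5, 8, 9, 10, 12, 15, 17}

1 on a → {17}.
10 on a → {17}.
No a-transition from 3, 5, 8, 9, 12, 15, 17.
Union after reading a: {17}.
Now take the ε-closure:
From 17 via ε: add 10.
From 10 via ε: add 1, 8.
From 1 via ε: add 12.
From 12 via ε: add 5.
From 5 via ε: add 15.
From 15 via ε: add 3.
From 3 via ε: add 9.
No new states can be added; the closed set is {1, 3, 5, 8, 9, 10, 12, 15, 17}.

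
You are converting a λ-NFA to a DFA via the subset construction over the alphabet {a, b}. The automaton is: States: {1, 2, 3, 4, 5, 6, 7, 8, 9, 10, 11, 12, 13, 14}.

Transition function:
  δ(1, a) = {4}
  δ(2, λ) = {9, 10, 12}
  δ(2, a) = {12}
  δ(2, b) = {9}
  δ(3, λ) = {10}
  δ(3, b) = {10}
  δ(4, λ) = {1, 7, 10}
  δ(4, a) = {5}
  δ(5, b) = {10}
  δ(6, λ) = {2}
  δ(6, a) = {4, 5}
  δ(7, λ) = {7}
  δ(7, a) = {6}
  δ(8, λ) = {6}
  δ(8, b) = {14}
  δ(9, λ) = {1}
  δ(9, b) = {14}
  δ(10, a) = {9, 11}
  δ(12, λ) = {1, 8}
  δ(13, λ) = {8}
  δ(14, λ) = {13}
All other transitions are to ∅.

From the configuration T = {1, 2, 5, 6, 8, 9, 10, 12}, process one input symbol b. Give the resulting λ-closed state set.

2 on b → {9}.
5 on b → {10}.
8 on b → {14}.
9 on b → {14}.
No b-transition from 1, 6, 10, 12.
Union after reading b: {9, 10, 14}.
Now take the λ-closure:
From 9 via λ: add 1.
From 14 via λ: add 13.
From 13 via λ: add 8.
From 8 via λ: add 6.
From 6 via λ: add 2.
From 2 via λ: add 12.
No new states can be added; the closed set is {1, 2, 6, 8, 9, 10, 12, 13, 14}.

{1, 2, 6, 8, 9, 10, 12, 13, 14}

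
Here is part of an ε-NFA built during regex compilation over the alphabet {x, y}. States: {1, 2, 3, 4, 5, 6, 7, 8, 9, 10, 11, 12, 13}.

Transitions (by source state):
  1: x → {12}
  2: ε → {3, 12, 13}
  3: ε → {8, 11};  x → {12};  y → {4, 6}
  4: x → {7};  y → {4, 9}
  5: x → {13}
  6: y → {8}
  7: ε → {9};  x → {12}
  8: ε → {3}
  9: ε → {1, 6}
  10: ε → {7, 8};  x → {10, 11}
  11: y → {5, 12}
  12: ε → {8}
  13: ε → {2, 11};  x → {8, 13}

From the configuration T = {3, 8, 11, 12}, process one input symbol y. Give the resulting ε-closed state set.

3 on y → {4, 6}.
11 on y → {5, 12}.
No y-transition from 8, 12.
Union after reading y: {4, 5, 6, 12}.
Now take the ε-closure:
From 12 via ε: add 8.
From 8 via ε: add 3.
From 3 via ε: add 11.
No new states can be added; the closed set is {3, 4, 5, 6, 8, 11, 12}.

{3, 4, 5, 6, 8, 11, 12}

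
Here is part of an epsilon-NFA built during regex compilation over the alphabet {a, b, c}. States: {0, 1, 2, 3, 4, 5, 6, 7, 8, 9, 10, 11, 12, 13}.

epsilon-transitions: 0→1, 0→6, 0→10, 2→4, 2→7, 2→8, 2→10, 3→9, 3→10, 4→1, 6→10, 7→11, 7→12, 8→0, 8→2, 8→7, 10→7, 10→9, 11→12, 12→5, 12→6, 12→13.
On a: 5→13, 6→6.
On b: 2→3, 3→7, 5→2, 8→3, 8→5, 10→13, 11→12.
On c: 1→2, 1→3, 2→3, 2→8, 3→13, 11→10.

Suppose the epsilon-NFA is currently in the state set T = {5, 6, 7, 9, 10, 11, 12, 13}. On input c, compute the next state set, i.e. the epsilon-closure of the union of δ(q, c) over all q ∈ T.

11 on c → {10}.
No c-transition from 5, 6, 7, 9, 10, 12, 13.
Union after reading c: {10}.
Now take the epsilon-closure:
From 10 via epsilon: add 7, 9.
From 7 via epsilon: add 11, 12.
From 12 via epsilon: add 5, 6, 13.
No new states can be added; the closed set is {5, 6, 7, 9, 10, 11, 12, 13}.

{5, 6, 7, 9, 10, 11, 12, 13}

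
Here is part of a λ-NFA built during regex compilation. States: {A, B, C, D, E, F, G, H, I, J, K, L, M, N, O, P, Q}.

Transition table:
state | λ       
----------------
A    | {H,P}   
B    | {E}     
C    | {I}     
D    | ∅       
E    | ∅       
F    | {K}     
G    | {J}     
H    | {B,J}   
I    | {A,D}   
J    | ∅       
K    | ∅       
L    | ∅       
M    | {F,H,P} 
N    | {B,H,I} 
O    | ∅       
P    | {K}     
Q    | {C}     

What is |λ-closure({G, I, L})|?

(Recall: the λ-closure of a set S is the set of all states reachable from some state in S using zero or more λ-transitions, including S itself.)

11

Start with {G, I, L}.
From G via λ: add J.
From I via λ: add A, D.
From A via λ: add H, P.
From H via λ: add B.
From P via λ: add K.
From B via λ: add E.
λ-closure = {A, B, D, E, G, H, I, J, K, L, P}, which has 11 states.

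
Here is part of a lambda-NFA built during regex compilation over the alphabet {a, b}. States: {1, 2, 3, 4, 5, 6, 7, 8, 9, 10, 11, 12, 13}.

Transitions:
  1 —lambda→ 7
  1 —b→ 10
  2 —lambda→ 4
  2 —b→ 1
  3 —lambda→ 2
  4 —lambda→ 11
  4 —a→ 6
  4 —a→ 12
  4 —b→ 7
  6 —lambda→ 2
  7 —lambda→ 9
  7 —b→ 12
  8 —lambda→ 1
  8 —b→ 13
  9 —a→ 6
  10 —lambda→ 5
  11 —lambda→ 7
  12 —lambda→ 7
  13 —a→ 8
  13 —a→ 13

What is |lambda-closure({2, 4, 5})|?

6

Start with {2, 4, 5}.
From 4 via lambda: add 11.
From 11 via lambda: add 7.
From 7 via lambda: add 9.
lambda-closure = {2, 4, 5, 7, 9, 11}, which has 6 states.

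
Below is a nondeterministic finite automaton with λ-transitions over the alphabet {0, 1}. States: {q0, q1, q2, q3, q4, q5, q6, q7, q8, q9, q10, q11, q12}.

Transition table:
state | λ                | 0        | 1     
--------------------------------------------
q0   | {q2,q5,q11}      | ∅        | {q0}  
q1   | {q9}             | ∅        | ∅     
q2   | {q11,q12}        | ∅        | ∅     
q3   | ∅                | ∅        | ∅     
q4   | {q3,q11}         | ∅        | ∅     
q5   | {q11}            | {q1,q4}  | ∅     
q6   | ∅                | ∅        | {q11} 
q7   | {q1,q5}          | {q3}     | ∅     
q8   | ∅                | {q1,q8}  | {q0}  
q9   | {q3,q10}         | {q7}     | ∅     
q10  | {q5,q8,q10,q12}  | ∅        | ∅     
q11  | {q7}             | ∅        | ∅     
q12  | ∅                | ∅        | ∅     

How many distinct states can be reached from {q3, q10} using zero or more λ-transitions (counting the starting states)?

9

Start with {q3, q10}.
From q10 via λ: add q5, q8, q12.
From q5 via λ: add q11.
From q11 via λ: add q7.
From q7 via λ: add q1.
From q1 via λ: add q9.
λ-closure = {q1, q3, q5, q7, q8, q9, q10, q11, q12}, which has 9 states.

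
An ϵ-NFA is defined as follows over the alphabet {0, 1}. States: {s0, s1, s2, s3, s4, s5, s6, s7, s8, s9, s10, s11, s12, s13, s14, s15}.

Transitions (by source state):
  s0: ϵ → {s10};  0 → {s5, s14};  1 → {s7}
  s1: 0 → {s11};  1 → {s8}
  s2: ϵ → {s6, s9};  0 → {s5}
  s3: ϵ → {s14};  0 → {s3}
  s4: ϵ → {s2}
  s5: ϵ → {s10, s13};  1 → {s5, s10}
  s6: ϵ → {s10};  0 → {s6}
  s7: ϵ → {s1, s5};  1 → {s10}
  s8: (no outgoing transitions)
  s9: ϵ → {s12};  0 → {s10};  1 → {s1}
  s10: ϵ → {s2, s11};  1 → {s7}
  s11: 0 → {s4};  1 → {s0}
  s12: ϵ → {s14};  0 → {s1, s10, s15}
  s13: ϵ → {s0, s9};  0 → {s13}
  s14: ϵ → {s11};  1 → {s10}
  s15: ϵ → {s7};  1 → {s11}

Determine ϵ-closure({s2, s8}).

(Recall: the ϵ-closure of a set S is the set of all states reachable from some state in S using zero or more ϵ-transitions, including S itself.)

{s2, s6, s8, s9, s10, s11, s12, s14}

Start with {s2, s8}.
From s2 via ϵ: add s6, s9.
From s6 via ϵ: add s10.
From s9 via ϵ: add s12.
From s10 via ϵ: add s11.
From s12 via ϵ: add s14.
No new states can be added; the closed set is {s2, s6, s8, s9, s10, s11, s12, s14}.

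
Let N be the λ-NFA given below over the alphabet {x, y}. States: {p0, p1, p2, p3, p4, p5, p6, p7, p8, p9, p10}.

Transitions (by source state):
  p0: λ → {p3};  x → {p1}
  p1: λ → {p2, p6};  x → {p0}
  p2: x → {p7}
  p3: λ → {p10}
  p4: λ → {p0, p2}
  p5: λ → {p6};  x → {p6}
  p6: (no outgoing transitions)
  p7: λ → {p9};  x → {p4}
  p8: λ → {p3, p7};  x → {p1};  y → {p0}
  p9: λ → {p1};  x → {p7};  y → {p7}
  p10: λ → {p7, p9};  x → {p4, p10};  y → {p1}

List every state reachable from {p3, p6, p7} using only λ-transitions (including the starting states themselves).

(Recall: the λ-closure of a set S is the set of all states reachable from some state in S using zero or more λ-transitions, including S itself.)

Start with {p3, p6, p7}.
From p3 via λ: add p10.
From p7 via λ: add p9.
From p9 via λ: add p1.
From p1 via λ: add p2.
No new states can be added; the closed set is {p1, p2, p3, p6, p7, p9, p10}.

{p1, p2, p3, p6, p7, p9, p10}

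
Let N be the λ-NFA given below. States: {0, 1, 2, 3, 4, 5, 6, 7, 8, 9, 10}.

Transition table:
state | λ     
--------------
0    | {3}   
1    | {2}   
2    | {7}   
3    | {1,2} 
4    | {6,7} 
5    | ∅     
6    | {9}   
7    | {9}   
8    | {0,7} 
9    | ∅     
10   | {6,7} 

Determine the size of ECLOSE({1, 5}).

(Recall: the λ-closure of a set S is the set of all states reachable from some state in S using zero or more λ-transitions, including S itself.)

Start with {1, 5}.
From 1 via λ: add 2.
From 2 via λ: add 7.
From 7 via λ: add 9.
λ-closure = {1, 2, 5, 7, 9}, which has 5 states.

5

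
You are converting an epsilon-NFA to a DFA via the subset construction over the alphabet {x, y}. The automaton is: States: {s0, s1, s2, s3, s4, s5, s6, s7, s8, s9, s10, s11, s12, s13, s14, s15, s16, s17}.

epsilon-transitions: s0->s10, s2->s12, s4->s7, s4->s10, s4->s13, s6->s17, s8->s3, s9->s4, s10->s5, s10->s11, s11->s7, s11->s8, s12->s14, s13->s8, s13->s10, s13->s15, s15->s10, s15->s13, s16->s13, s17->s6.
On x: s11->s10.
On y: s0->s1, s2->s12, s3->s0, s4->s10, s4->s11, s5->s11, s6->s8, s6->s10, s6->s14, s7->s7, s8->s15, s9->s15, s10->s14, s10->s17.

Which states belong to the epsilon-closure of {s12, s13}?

Start with {s12, s13}.
From s12 via epsilon: add s14.
From s13 via epsilon: add s8, s10, s15.
From s8 via epsilon: add s3.
From s10 via epsilon: add s5, s11.
From s11 via epsilon: add s7.
No new states can be added; the closed set is {s3, s5, s7, s8, s10, s11, s12, s13, s14, s15}.

{s3, s5, s7, s8, s10, s11, s12, s13, s14, s15}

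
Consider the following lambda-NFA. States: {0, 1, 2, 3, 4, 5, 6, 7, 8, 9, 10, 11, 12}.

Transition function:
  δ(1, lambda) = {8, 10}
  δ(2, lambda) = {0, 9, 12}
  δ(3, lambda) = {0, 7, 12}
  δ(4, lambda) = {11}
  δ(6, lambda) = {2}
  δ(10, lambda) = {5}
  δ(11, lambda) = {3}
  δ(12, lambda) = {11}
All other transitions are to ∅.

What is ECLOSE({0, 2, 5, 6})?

{0, 2, 3, 5, 6, 7, 9, 11, 12}

Start with {0, 2, 5, 6}.
From 2 via lambda: add 9, 12.
From 12 via lambda: add 11.
From 11 via lambda: add 3.
From 3 via lambda: add 7.
No new states can be added; the closed set is {0, 2, 3, 5, 6, 7, 9, 11, 12}.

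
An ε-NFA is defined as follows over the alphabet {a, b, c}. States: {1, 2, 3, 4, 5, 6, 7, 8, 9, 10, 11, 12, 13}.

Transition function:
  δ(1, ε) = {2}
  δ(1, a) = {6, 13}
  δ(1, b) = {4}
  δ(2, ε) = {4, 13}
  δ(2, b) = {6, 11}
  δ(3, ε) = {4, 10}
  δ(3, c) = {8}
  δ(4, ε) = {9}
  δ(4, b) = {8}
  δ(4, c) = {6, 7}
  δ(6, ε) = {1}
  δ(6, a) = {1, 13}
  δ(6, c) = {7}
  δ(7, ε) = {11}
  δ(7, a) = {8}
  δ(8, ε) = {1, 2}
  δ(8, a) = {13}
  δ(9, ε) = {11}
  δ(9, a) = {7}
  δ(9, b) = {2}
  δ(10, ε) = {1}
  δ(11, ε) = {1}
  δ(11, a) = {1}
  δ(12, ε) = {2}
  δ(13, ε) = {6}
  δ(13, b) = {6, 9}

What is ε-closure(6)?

{1, 2, 4, 6, 9, 11, 13}

Start with {6}.
From 6 via ε: add 1.
From 1 via ε: add 2.
From 2 via ε: add 4, 13.
From 4 via ε: add 9.
From 9 via ε: add 11.
No new states can be added; the closed set is {1, 2, 4, 6, 9, 11, 13}.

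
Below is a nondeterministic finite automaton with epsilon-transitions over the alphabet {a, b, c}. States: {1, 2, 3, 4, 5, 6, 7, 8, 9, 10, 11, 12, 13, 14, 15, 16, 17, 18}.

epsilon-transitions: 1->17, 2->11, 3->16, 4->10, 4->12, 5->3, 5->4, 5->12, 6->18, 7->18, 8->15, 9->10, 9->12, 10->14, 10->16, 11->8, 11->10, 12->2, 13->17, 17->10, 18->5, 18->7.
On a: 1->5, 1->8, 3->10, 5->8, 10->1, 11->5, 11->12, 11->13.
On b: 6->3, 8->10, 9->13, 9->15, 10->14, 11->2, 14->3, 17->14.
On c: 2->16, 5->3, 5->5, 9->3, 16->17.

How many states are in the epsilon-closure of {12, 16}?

Start with {12, 16}.
From 12 via epsilon: add 2.
From 2 via epsilon: add 11.
From 11 via epsilon: add 8, 10.
From 8 via epsilon: add 15.
From 10 via epsilon: add 14.
epsilon-closure = {2, 8, 10, 11, 12, 14, 15, 16}, which has 8 states.

8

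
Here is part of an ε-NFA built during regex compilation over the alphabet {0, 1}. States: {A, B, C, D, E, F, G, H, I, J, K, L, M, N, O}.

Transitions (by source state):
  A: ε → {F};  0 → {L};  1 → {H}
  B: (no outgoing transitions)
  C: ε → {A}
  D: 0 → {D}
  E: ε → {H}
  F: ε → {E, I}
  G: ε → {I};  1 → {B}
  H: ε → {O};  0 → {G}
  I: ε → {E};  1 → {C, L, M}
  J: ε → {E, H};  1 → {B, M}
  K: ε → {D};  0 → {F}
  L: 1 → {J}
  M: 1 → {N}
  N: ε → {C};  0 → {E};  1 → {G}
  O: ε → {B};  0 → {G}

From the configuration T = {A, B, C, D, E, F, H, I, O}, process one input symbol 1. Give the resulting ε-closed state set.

{A, B, C, E, F, H, I, L, M, O}

A on 1 → {H}.
I on 1 → {C, L, M}.
No 1-transition from B, C, D, E, F, H, O.
Union after reading 1: {C, H, L, M}.
Now take the ε-closure:
From C via ε: add A.
From H via ε: add O.
From A via ε: add F.
From O via ε: add B.
From F via ε: add E, I.
No new states can be added; the closed set is {A, B, C, E, F, H, I, L, M, O}.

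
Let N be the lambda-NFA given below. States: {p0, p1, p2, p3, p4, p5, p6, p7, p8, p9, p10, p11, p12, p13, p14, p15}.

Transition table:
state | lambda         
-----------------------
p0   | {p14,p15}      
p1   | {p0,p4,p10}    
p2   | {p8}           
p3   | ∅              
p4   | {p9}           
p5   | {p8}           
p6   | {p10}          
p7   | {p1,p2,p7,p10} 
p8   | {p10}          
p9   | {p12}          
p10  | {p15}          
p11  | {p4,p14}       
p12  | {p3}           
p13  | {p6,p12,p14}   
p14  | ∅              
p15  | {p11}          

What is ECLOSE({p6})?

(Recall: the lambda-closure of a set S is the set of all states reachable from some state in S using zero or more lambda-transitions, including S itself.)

{p3, p4, p6, p9, p10, p11, p12, p14, p15}

Start with {p6}.
From p6 via lambda: add p10.
From p10 via lambda: add p15.
From p15 via lambda: add p11.
From p11 via lambda: add p4, p14.
From p4 via lambda: add p9.
From p9 via lambda: add p12.
From p12 via lambda: add p3.
No new states can be added; the closed set is {p3, p4, p6, p9, p10, p11, p12, p14, p15}.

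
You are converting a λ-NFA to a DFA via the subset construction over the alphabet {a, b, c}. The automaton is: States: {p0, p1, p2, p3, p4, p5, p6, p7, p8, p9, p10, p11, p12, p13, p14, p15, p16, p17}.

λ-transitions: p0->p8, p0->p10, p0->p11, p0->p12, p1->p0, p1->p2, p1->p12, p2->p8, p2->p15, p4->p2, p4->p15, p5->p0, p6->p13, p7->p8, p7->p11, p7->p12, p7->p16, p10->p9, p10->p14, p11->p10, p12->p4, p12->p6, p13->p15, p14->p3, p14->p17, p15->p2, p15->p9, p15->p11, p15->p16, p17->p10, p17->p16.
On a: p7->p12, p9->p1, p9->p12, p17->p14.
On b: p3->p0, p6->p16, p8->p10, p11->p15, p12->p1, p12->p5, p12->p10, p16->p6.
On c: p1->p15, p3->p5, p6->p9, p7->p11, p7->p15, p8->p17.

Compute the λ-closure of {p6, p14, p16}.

{p2, p3, p6, p8, p9, p10, p11, p13, p14, p15, p16, p17}

Start with {p6, p14, p16}.
From p6 via λ: add p13.
From p14 via λ: add p3, p17.
From p13 via λ: add p15.
From p17 via λ: add p10.
From p10 via λ: add p9.
From p15 via λ: add p2, p11.
From p2 via λ: add p8.
No new states can be added; the closed set is {p2, p3, p6, p8, p9, p10, p11, p13, p14, p15, p16, p17}.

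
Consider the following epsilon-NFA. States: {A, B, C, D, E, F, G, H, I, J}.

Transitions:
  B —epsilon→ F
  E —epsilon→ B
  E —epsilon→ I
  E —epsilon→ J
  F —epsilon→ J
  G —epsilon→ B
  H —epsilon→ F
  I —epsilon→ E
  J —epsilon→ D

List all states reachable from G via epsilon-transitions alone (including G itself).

Start with {G}.
From G via epsilon: add B.
From B via epsilon: add F.
From F via epsilon: add J.
From J via epsilon: add D.
No new states can be added; the closed set is {B, D, F, G, J}.

{B, D, F, G, J}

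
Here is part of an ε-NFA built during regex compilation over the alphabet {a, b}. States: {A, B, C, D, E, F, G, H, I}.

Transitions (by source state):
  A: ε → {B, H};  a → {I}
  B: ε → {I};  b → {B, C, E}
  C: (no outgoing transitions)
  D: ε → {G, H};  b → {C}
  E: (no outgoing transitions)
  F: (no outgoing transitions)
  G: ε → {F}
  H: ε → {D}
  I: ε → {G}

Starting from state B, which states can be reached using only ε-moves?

{B, F, G, I}

Start with {B}.
From B via ε: add I.
From I via ε: add G.
From G via ε: add F.
No new states can be added; the closed set is {B, F, G, I}.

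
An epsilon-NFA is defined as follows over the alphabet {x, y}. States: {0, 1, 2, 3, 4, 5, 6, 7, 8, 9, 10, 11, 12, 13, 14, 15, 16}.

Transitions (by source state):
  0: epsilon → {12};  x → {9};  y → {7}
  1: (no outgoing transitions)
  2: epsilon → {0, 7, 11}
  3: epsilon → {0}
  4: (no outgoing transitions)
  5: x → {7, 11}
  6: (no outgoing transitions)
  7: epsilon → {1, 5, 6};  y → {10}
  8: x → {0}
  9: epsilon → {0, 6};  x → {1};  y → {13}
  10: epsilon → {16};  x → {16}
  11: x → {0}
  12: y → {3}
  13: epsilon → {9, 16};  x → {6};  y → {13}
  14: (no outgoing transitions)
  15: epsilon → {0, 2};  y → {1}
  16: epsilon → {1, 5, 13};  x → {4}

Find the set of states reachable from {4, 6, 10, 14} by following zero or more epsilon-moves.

{0, 1, 4, 5, 6, 9, 10, 12, 13, 14, 16}

Start with {4, 6, 10, 14}.
From 10 via epsilon: add 16.
From 16 via epsilon: add 1, 5, 13.
From 13 via epsilon: add 9.
From 9 via epsilon: add 0.
From 0 via epsilon: add 12.
No new states can be added; the closed set is {0, 1, 4, 5, 6, 9, 10, 12, 13, 14, 16}.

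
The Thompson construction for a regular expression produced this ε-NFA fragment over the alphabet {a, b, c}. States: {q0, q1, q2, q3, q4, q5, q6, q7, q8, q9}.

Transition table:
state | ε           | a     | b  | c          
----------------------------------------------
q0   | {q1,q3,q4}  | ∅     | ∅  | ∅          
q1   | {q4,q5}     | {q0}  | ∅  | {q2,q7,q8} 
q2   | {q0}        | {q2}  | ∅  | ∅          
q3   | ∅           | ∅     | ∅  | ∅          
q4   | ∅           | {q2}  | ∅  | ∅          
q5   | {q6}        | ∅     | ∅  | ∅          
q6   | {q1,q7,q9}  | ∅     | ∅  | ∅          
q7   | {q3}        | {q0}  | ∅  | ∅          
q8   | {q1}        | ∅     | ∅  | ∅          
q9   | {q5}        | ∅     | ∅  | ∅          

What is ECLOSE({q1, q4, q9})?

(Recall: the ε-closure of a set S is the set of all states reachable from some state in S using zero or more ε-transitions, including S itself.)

Start with {q1, q4, q9}.
From q1 via ε: add q5.
From q5 via ε: add q6.
From q6 via ε: add q7.
From q7 via ε: add q3.
No new states can be added; the closed set is {q1, q3, q4, q5, q6, q7, q9}.

{q1, q3, q4, q5, q6, q7, q9}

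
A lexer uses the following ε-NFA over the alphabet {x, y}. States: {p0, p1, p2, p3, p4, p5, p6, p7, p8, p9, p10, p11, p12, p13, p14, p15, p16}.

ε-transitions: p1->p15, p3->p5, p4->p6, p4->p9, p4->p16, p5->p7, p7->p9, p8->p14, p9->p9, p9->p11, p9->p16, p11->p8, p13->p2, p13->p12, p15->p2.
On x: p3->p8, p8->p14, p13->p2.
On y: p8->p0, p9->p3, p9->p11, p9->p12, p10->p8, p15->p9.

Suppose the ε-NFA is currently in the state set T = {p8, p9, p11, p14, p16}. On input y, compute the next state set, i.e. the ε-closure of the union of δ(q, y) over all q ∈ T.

p8 on y → {p0}.
p9 on y → {p3, p11, p12}.
No y-transition from p11, p14, p16.
Union after reading y: {p0, p3, p11, p12}.
Now take the ε-closure:
From p3 via ε: add p5.
From p11 via ε: add p8.
From p5 via ε: add p7.
From p8 via ε: add p14.
From p7 via ε: add p9.
From p9 via ε: add p16.
No new states can be added; the closed set is {p0, p3, p5, p7, p8, p9, p11, p12, p14, p16}.

{p0, p3, p5, p7, p8, p9, p11, p12, p14, p16}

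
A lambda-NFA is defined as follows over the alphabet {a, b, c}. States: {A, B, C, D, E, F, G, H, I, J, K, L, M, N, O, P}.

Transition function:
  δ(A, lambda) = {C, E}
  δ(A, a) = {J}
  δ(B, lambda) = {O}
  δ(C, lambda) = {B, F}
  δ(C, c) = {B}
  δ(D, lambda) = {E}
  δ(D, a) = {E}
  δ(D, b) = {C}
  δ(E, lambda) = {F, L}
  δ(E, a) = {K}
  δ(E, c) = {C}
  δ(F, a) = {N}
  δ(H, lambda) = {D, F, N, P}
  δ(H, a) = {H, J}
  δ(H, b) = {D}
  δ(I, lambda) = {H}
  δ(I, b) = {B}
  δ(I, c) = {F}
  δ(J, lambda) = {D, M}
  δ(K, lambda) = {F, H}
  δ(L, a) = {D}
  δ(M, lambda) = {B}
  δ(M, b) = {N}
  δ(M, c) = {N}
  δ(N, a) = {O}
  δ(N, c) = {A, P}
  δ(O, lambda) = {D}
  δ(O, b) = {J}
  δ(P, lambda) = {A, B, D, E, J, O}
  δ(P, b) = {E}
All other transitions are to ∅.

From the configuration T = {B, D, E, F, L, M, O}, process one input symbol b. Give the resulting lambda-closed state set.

D on b → {C}.
M on b → {N}.
O on b → {J}.
No b-transition from B, E, F, L.
Union after reading b: {C, J, N}.
Now take the lambda-closure:
From C via lambda: add B, F.
From J via lambda: add D, M.
From B via lambda: add O.
From D via lambda: add E.
From E via lambda: add L.
No new states can be added; the closed set is {B, C, D, E, F, J, L, M, N, O}.

{B, C, D, E, F, J, L, M, N, O}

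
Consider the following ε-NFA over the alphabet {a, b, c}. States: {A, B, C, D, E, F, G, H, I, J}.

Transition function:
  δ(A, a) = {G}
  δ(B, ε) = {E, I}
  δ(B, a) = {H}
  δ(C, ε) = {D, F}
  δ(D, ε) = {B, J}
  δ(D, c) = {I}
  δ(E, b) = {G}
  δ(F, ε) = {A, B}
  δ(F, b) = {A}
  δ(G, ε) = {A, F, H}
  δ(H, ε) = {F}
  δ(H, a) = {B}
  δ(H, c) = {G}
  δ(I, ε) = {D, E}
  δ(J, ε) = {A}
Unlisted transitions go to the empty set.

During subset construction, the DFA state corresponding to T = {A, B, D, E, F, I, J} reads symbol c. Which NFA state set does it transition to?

D on c → {I}.
No c-transition from A, B, E, F, I, J.
Union after reading c: {I}.
Now take the ε-closure:
From I via ε: add D, E.
From D via ε: add B, J.
From J via ε: add A.
No new states can be added; the closed set is {A, B, D, E, I, J}.

{A, B, D, E, I, J}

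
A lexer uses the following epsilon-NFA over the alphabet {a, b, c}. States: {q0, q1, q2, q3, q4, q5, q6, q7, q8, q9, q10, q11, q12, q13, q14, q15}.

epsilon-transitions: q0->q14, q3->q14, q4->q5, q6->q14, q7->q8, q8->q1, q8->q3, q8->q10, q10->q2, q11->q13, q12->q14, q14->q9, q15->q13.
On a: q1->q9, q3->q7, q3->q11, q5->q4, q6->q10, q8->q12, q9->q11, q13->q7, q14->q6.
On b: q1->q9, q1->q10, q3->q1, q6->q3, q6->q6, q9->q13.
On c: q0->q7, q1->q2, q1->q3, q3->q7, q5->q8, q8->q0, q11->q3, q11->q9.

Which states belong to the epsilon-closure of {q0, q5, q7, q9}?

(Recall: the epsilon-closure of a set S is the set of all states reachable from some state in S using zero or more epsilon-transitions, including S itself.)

Start with {q0, q5, q7, q9}.
From q0 via epsilon: add q14.
From q7 via epsilon: add q8.
From q8 via epsilon: add q1, q3, q10.
From q10 via epsilon: add q2.
No new states can be added; the closed set is {q0, q1, q2, q3, q5, q7, q8, q9, q10, q14}.

{q0, q1, q2, q3, q5, q7, q8, q9, q10, q14}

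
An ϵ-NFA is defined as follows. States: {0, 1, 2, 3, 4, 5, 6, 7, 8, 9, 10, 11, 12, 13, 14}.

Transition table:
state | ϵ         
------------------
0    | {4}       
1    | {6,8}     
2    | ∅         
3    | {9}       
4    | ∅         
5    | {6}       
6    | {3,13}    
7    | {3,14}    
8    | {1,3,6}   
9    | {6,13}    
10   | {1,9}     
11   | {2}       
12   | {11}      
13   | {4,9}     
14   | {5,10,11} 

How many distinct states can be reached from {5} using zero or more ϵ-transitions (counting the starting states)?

Start with {5}.
From 5 via ϵ: add 6.
From 6 via ϵ: add 3, 13.
From 3 via ϵ: add 9.
From 13 via ϵ: add 4.
ϵ-closure = {3, 4, 5, 6, 9, 13}, which has 6 states.

6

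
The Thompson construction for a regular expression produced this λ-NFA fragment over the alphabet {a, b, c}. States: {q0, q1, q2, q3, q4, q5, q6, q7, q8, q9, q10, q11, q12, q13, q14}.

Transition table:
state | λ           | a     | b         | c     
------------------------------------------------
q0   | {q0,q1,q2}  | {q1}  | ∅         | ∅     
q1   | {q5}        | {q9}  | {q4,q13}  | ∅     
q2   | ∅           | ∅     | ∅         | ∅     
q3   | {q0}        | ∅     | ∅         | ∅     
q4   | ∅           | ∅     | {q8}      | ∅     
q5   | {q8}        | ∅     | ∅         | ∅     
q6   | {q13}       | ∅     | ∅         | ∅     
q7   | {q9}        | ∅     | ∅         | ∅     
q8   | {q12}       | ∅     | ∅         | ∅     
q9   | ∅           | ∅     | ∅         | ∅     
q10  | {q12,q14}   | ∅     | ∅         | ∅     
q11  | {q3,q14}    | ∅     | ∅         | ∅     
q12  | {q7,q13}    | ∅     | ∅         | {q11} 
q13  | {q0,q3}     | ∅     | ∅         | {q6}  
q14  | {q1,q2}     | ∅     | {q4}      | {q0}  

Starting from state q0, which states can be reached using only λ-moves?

Start with {q0}.
From q0 via λ: add q1, q2.
From q1 via λ: add q5.
From q5 via λ: add q8.
From q8 via λ: add q12.
From q12 via λ: add q7, q13.
From q7 via λ: add q9.
From q13 via λ: add q3.
No new states can be added; the closed set is {q0, q1, q2, q3, q5, q7, q8, q9, q12, q13}.

{q0, q1, q2, q3, q5, q7, q8, q9, q12, q13}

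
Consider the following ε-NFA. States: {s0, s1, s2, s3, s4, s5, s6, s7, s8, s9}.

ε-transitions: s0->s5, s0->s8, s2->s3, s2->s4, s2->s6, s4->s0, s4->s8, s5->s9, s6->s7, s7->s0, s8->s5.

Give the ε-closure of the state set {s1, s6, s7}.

Start with {s1, s6, s7}.
From s7 via ε: add s0.
From s0 via ε: add s5, s8.
From s5 via ε: add s9.
No new states can be added; the closed set is {s0, s1, s5, s6, s7, s8, s9}.

{s0, s1, s5, s6, s7, s8, s9}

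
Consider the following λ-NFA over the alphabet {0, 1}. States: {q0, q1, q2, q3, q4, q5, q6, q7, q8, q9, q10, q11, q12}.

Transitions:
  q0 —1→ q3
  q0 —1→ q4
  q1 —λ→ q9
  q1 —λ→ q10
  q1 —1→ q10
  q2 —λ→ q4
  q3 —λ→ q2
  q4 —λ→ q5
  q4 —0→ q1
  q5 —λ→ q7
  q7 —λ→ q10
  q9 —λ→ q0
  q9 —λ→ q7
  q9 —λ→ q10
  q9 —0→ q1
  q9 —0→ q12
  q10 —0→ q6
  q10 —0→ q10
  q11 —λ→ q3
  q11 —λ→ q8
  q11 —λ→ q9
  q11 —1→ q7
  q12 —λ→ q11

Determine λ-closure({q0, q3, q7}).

{q0, q2, q3, q4, q5, q7, q10}

Start with {q0, q3, q7}.
From q3 via λ: add q2.
From q7 via λ: add q10.
From q2 via λ: add q4.
From q4 via λ: add q5.
No new states can be added; the closed set is {q0, q2, q3, q4, q5, q7, q10}.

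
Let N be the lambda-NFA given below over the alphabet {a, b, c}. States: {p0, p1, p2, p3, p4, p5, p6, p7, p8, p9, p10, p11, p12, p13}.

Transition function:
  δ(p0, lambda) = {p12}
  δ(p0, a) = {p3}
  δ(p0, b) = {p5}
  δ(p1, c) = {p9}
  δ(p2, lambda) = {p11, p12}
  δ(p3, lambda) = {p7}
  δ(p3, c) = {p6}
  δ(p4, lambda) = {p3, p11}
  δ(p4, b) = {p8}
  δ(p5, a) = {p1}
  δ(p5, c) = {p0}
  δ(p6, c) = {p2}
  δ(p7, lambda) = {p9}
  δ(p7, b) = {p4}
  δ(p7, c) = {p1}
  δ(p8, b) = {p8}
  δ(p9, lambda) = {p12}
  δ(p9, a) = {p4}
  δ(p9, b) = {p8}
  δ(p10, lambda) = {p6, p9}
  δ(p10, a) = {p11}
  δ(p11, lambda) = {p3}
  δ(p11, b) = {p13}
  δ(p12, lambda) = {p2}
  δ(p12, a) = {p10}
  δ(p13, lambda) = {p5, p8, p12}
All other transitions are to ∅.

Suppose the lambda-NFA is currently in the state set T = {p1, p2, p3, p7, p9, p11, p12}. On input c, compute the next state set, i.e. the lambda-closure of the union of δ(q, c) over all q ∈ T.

p1 on c → {p9}.
p3 on c → {p6}.
p7 on c → {p1}.
No c-transition from p2, p9, p11, p12.
Union after reading c: {p1, p6, p9}.
Now take the lambda-closure:
From p9 via lambda: add p12.
From p12 via lambda: add p2.
From p2 via lambda: add p11.
From p11 via lambda: add p3.
From p3 via lambda: add p7.
No new states can be added; the closed set is {p1, p2, p3, p6, p7, p9, p11, p12}.

{p1, p2, p3, p6, p7, p9, p11, p12}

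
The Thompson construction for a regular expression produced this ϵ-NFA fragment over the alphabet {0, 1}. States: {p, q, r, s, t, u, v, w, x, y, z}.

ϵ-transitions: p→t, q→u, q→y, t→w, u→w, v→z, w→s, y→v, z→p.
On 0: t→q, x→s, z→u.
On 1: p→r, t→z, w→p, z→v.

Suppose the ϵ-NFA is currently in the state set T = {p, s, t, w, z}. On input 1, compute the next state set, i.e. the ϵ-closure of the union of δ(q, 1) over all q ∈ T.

{p, r, s, t, v, w, z}

p on 1 → {r}.
t on 1 → {z}.
w on 1 → {p}.
z on 1 → {v}.
No 1-transition from s.
Union after reading 1: {p, r, v, z}.
Now take the ϵ-closure:
From p via ϵ: add t.
From t via ϵ: add w.
From w via ϵ: add s.
No new states can be added; the closed set is {p, r, s, t, v, w, z}.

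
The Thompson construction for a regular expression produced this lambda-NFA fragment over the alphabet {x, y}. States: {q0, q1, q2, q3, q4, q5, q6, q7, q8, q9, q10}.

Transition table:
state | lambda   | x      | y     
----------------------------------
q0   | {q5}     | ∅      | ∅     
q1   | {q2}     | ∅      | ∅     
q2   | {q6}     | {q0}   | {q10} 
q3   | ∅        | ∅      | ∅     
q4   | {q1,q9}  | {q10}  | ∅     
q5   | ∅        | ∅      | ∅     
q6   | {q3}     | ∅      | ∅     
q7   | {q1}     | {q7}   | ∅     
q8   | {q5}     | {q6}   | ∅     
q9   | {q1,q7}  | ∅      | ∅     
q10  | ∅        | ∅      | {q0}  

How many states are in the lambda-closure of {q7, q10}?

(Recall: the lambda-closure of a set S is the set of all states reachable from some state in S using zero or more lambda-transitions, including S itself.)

6

Start with {q7, q10}.
From q7 via lambda: add q1.
From q1 via lambda: add q2.
From q2 via lambda: add q6.
From q6 via lambda: add q3.
lambda-closure = {q1, q2, q3, q6, q7, q10}, which has 6 states.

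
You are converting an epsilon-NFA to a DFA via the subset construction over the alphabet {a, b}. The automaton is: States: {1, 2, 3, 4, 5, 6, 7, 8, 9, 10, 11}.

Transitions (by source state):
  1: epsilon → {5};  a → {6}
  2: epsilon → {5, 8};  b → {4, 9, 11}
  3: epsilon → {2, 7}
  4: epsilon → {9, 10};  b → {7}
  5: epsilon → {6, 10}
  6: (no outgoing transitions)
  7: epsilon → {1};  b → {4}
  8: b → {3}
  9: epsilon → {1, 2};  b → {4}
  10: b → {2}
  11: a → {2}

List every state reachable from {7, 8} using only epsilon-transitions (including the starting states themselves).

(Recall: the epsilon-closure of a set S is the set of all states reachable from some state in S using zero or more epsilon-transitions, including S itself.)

{1, 5, 6, 7, 8, 10}

Start with {7, 8}.
From 7 via epsilon: add 1.
From 1 via epsilon: add 5.
From 5 via epsilon: add 6, 10.
No new states can be added; the closed set is {1, 5, 6, 7, 8, 10}.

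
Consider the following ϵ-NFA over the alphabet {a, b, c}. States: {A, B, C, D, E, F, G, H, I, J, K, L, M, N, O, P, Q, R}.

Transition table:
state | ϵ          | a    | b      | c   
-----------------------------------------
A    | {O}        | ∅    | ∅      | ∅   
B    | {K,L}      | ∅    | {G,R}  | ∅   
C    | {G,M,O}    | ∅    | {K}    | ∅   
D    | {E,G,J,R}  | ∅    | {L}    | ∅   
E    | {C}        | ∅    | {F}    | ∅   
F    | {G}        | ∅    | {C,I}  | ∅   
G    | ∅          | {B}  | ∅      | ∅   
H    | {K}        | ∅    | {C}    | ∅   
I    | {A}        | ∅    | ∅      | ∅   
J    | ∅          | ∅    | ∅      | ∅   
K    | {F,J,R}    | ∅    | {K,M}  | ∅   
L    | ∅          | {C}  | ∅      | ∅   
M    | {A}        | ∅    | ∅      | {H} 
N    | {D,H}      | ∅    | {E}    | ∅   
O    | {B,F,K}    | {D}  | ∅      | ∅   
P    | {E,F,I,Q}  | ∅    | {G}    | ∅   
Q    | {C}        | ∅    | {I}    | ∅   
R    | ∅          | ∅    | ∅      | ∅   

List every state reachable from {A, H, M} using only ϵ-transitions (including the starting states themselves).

Start with {A, H, M}.
From A via ϵ: add O.
From H via ϵ: add K.
From K via ϵ: add F, J, R.
From O via ϵ: add B.
From B via ϵ: add L.
From F via ϵ: add G.
No new states can be added; the closed set is {A, B, F, G, H, J, K, L, M, O, R}.

{A, B, F, G, H, J, K, L, M, O, R}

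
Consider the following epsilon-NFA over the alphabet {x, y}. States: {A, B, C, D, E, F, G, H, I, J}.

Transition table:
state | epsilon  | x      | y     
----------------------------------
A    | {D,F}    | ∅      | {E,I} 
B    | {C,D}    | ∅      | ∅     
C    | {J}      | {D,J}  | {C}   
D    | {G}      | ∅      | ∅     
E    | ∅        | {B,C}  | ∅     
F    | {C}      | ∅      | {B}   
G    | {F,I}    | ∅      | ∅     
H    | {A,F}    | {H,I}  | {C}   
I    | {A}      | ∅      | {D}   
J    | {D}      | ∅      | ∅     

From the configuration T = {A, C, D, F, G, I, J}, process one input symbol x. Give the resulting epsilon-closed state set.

C on x → {D, J}.
No x-transition from A, D, F, G, I, J.
Union after reading x: {D, J}.
Now take the epsilon-closure:
From D via epsilon: add G.
From G via epsilon: add F, I.
From F via epsilon: add C.
From I via epsilon: add A.
No new states can be added; the closed set is {A, C, D, F, G, I, J}.

{A, C, D, F, G, I, J}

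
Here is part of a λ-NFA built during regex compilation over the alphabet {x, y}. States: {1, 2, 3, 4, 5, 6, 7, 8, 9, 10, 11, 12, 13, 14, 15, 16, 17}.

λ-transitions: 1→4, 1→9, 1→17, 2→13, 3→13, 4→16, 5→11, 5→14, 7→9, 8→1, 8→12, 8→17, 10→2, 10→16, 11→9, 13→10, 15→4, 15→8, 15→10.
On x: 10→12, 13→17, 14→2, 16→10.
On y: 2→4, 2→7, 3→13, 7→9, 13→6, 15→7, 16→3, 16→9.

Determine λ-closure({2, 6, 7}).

Start with {2, 6, 7}.
From 2 via λ: add 13.
From 7 via λ: add 9.
From 13 via λ: add 10.
From 10 via λ: add 16.
No new states can be added; the closed set is {2, 6, 7, 9, 10, 13, 16}.

{2, 6, 7, 9, 10, 13, 16}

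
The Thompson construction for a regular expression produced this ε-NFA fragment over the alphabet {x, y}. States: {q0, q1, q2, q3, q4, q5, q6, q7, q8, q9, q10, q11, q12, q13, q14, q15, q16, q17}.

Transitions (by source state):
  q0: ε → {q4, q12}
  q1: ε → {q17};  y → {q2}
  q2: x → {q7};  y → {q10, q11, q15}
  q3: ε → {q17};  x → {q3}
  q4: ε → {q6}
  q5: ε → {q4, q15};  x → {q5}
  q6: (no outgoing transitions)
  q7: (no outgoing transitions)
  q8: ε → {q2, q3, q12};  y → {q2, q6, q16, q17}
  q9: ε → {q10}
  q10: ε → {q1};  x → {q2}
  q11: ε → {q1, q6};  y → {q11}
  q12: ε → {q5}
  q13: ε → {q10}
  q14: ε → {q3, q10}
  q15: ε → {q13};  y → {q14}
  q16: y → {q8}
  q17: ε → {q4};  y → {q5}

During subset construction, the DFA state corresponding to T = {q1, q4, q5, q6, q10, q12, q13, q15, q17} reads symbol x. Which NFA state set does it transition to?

{q1, q2, q4, q5, q6, q10, q13, q15, q17}

q5 on x → {q5}.
q10 on x → {q2}.
No x-transition from q1, q4, q6, q12, q13, q15, q17.
Union after reading x: {q2, q5}.
Now take the ε-closure:
From q5 via ε: add q4, q15.
From q4 via ε: add q6.
From q15 via ε: add q13.
From q13 via ε: add q10.
From q10 via ε: add q1.
From q1 via ε: add q17.
No new states can be added; the closed set is {q1, q2, q4, q5, q6, q10, q13, q15, q17}.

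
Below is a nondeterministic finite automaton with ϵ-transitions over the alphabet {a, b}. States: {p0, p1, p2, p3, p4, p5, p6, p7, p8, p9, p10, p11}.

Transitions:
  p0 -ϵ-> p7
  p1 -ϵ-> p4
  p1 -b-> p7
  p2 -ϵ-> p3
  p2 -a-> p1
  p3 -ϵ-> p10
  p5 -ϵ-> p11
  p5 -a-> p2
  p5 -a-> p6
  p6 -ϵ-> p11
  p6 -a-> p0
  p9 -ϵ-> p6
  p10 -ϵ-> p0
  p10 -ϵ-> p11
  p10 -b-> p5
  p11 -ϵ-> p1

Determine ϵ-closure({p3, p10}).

Start with {p3, p10}.
From p10 via ϵ: add p0, p11.
From p0 via ϵ: add p7.
From p11 via ϵ: add p1.
From p1 via ϵ: add p4.
No new states can be added; the closed set is {p0, p1, p3, p4, p7, p10, p11}.

{p0, p1, p3, p4, p7, p10, p11}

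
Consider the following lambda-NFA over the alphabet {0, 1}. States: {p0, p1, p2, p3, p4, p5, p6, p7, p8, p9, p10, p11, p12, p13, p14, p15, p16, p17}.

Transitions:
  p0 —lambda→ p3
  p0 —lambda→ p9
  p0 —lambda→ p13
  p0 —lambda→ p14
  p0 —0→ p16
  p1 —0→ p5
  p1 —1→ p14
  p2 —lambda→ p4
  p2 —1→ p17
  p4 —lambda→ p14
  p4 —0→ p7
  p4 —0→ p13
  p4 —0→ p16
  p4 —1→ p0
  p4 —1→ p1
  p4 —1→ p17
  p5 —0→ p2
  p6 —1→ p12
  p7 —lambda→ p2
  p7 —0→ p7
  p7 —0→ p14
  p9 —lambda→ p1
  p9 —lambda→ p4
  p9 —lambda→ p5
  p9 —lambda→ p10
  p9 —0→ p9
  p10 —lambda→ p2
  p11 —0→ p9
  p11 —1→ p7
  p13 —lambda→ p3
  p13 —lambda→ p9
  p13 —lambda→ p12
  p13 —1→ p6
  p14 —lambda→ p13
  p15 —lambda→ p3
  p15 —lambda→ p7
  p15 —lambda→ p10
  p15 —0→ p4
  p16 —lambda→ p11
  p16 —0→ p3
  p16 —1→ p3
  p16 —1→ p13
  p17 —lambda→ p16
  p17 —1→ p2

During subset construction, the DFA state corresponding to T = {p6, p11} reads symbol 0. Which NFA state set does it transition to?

{p1, p2, p3, p4, p5, p9, p10, p12, p13, p14}

p11 on 0 → {p9}.
No 0-transition from p6.
Union after reading 0: {p9}.
Now take the lambda-closure:
From p9 via lambda: add p1, p4, p5, p10.
From p4 via lambda: add p14.
From p10 via lambda: add p2.
From p14 via lambda: add p13.
From p13 via lambda: add p3, p12.
No new states can be added; the closed set is {p1, p2, p3, p4, p5, p9, p10, p12, p13, p14}.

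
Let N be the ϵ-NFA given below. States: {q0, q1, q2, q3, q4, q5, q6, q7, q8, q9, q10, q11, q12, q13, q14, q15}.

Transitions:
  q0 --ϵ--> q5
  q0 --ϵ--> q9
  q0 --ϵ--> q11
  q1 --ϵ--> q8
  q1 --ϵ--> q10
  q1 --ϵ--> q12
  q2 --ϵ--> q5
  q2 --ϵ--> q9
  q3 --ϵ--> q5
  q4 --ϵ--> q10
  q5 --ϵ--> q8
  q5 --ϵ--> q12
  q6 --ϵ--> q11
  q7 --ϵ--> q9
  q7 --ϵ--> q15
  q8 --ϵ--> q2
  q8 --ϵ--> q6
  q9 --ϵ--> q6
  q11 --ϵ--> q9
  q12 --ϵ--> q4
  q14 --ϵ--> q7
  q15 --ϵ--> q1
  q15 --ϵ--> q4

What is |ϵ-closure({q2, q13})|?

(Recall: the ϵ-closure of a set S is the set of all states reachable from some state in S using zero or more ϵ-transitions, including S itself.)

Start with {q2, q13}.
From q2 via ϵ: add q5, q9.
From q5 via ϵ: add q8, q12.
From q9 via ϵ: add q6.
From q6 via ϵ: add q11.
From q12 via ϵ: add q4.
From q4 via ϵ: add q10.
ϵ-closure = {q2, q4, q5, q6, q8, q9, q10, q11, q12, q13}, which has 10 states.

10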